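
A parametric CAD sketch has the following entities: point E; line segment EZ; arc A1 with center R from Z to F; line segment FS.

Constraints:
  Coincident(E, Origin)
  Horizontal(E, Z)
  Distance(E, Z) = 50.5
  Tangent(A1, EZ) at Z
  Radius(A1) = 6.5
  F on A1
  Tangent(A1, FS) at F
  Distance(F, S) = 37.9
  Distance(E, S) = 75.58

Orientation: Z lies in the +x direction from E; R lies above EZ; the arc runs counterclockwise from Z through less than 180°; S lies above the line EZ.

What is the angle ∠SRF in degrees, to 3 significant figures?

80.3°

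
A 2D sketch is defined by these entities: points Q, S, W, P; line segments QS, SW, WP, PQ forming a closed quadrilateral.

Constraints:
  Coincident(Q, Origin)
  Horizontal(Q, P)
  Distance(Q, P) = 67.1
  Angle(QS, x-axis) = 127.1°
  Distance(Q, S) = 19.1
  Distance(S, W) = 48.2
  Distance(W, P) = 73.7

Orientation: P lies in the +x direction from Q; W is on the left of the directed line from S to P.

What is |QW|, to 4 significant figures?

56.69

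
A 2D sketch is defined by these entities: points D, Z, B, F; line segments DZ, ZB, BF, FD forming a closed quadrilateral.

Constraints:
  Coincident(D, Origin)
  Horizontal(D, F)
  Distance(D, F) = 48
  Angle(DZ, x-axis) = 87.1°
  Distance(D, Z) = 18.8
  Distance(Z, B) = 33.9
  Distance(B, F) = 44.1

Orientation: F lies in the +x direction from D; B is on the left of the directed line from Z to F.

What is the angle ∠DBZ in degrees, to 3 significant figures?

17.4°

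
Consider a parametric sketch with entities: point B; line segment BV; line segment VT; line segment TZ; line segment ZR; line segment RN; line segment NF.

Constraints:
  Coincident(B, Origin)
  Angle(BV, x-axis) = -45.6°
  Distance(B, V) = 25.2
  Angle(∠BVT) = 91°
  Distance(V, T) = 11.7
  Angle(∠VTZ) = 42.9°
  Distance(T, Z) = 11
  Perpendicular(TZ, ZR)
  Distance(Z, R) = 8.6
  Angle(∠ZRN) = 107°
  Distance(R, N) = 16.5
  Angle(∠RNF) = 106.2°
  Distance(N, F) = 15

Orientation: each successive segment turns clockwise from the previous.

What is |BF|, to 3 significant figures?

40.6

∠ZRN = 107.0° gives RN at -74.7° from the x-axis; with |RN| = 16.5, N = (22.7, -31.5). ∠RNF = 106.2° gives NF at -148° from the x-axis; with |NF| = 15.0, F = (9.90, -39.3). Then |BF| = |F − B| = 40.6.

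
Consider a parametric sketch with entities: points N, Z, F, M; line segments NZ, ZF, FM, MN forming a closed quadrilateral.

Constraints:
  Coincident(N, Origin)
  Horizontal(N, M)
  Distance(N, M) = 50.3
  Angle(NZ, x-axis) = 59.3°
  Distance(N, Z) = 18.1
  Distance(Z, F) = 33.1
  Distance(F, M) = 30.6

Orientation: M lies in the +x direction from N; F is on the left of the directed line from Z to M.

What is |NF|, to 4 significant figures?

48.92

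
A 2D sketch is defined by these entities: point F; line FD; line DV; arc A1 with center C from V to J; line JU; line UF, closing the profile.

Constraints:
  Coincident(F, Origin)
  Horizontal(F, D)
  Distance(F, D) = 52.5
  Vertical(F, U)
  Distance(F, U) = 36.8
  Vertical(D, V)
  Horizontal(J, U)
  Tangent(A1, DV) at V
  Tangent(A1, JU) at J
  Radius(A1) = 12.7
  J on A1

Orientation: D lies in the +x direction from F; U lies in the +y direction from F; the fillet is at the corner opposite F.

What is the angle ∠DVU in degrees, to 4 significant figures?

103.6°

The virtual corner opposite F is at (52.50, 36.80). A1 meets DV tangentially, so CV is at right angles to DV and since A1 is tangent to JU there, CJ ⟂ JU, with radius 12.7, so the center C sits 12.7 in from both sides at C = (39.80, 24.10). That places the tangent points at V = (52.50, 24.10) on DV and J = (39.80, 36.80) on JU. Then cos ∠DVU = VD·VU / (|VD||VU|), giving 103.6°.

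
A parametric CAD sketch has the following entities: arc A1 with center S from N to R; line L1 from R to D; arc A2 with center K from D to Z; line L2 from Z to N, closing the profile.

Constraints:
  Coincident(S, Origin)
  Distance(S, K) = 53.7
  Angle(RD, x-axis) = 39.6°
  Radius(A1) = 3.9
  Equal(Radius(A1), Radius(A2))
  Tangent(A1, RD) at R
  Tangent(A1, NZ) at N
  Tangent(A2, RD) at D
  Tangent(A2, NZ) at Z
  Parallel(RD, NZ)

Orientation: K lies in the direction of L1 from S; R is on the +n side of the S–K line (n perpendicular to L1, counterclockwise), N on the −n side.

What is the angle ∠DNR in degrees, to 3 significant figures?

81.7°

The slot axis is L1's direction at 39.6°, so u = (cos 39.6°, sin 39.6°) = (0.771, 0.637) and n = (−sin 39.6°, cos 39.6°) = (-0.637, 0.771). S is at the origin and K lies 53.7 along u from S, so K = 53.7·u = (41.4, 34.2). Tangency of A1 to both parallel lines with radius 3.9 puts R and N at S ± 3.9·n: R = (-2.49, 3.01), N = (2.49, -3.01). Equal radii place D and Z the same way about K: D = K + 3.9·n = (38.9, 37.2), Z = K − 3.9·n = (43.9, 31.2). Then cos ∠DNR = ND·NR / (|ND||NR|), giving 81.7°.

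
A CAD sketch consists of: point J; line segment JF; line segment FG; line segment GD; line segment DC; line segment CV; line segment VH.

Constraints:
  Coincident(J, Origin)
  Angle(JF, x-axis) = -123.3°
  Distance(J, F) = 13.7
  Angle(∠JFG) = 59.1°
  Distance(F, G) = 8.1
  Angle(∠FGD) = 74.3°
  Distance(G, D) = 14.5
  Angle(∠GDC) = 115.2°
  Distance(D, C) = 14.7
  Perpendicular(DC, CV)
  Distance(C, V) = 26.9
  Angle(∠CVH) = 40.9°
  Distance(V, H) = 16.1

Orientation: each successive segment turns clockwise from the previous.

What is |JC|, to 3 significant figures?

18.0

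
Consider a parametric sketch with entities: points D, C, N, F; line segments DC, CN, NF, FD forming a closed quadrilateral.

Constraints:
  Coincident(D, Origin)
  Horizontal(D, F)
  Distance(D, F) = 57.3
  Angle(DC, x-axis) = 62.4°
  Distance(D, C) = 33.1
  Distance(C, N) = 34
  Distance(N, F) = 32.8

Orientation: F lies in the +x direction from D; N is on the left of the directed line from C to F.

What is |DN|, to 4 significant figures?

58.62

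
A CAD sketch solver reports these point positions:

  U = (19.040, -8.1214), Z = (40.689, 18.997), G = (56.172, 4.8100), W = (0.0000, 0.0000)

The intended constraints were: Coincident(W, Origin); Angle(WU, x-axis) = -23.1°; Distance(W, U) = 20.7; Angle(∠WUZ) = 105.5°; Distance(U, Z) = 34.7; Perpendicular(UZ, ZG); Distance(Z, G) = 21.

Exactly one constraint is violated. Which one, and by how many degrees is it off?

Perpendicular(UZ, ZG) — off by 3.90°.

W = (0.00, 0.00) ✓; WU at -23.10° ✓; |WU| = 20.70 ✓; ∠WUZ = 105.5° ✓; |UZ| = 34.70 ✓; ∠(UZ, ZG) = 93.90° ✗; |ZG| = 21.00 ✓.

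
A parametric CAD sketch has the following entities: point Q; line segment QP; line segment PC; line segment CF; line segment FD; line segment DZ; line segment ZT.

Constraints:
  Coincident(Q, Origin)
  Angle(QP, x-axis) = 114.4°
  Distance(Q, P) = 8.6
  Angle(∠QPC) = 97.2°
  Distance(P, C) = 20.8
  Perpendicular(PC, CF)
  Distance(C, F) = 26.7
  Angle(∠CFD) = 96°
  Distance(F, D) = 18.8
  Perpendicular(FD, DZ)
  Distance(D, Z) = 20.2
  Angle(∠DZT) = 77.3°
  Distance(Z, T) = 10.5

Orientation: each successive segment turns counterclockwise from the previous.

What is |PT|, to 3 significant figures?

14.3

Q is at the origin; QP runs at 114.4° with length 8.6, so P = (-3.55, 7.83). ∠QPC = 97.2° gives PC at -163° from the x-axis; with |PC| = 20.8, C = (-23.4, 1.68). PC is perpendicular to CF, so CF runs at -72.8°; with |CF| = 26.7, F = (-15.5, -23.8). ∠CFD = 96.0° gives FD at 11.2° from the x-axis; with |FD| = 18.8, D = (2.91, -20.2). The perpendicularity gives DZ at right angles to FD, so DZ runs at 101°; with |DZ| = 20.2, Z = (-1.01, -0.358). ∠DZT = 77.3° gives ZT at -156° from the x-axis; with |ZT| = 10.5, T = (-10.6, -4.61). Then |PT| = |T − P| = 14.3.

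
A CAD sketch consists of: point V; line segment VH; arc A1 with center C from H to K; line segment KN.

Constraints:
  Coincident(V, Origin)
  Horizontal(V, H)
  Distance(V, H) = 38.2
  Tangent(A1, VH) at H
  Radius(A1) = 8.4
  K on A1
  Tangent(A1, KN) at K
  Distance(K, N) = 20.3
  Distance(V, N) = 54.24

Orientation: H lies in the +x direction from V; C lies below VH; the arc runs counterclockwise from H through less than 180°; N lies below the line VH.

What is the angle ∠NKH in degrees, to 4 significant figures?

113.6°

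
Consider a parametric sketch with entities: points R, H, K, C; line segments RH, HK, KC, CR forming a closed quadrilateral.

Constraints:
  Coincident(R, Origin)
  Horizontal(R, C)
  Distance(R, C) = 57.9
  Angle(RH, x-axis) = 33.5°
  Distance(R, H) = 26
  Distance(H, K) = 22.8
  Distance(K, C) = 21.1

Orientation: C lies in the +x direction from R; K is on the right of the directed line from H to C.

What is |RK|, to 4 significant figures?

37.05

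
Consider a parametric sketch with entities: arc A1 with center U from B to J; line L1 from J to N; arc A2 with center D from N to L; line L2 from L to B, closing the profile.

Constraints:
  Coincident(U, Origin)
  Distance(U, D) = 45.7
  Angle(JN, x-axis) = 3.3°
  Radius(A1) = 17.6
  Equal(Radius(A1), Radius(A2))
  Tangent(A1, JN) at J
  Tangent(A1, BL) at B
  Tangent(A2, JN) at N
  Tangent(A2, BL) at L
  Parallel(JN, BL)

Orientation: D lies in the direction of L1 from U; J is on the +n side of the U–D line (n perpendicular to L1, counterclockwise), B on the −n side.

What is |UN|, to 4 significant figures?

48.97

The slot axis is L1's direction at 3.3°, so u = (cos 3.3°, sin 3.3°) = (0.9983, 0.05756) and n = (−sin 3.3°, cos 3.3°) = (-0.05756, 0.9983). U is at the origin and D lies 45.7 along u from U, so D = 45.7·u = (45.62, 2.631). Tangency of A1 to both parallel lines with radius 17.6 puts J and B at U ± 17.6·n: J = (-1.013, 17.57), B = (1.013, -17.57). Equal radii place N and L the same way about D: N = D + 17.6·n = (44.61, 20.20), L = D − 17.6·n = (46.64, -14.94). Then |UN| = |N − U| = 48.97.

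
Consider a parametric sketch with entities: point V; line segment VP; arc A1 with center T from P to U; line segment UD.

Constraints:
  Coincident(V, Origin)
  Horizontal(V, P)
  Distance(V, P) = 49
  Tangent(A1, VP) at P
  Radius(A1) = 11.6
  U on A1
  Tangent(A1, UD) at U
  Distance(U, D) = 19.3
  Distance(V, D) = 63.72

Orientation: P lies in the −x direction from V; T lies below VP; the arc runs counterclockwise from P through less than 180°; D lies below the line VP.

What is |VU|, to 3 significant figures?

61.9

Checks: |VP| = 49.00 ✓; |TU| = 11.60 ✓; ∠(TU, UD) = 90.00° ✓; |UD| = 19.30 ✓; |VD| = 63.72 ✓.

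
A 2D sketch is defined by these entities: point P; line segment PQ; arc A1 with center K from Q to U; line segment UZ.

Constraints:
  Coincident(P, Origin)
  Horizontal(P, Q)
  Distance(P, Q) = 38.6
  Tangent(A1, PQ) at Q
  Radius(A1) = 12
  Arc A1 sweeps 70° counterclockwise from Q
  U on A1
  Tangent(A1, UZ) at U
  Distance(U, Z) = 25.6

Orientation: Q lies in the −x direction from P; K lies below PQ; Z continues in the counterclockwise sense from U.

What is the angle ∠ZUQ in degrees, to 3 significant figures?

145°

P is at the origin; PQ is horizontal with |PQ| = 38.6 and Q on the −x side, so Q = (-38.6, 0.00). Since A1 is tangent to PQ there, KQ ⟂ PQ, so K = Q + (0, -12) = (-38.6, -12.0). On A1, Q sits at bearing 90° from K; a 70° counterclockwise sweep puts U at bearing 160°, so U = K + 12.0·(cos 160°, sin 160°) = (-49.9, -7.90). A1 meets UZ tangentially, so KU is at right angles to UZ, so UZ runs along (−sin 160°, cos 160°); with |UZ| = 25.6, Z = (-58.6, -32.0). Then cos ∠ZUQ = UZ·UQ / (|UZ||UQ|), giving 145°.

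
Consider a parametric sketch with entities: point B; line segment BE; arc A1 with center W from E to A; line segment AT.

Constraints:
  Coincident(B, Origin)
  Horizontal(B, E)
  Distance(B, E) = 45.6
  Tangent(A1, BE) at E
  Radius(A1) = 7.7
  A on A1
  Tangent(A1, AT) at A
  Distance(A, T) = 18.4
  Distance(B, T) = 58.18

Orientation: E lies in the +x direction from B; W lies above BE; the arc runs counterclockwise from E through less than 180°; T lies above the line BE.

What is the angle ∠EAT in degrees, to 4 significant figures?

132.5°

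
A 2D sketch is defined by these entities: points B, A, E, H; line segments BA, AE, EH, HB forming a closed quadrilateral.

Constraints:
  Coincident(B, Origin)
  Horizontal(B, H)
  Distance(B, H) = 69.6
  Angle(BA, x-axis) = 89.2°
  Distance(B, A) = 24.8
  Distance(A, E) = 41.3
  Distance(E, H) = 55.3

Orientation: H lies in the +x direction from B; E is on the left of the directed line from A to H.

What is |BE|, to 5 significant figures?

57.617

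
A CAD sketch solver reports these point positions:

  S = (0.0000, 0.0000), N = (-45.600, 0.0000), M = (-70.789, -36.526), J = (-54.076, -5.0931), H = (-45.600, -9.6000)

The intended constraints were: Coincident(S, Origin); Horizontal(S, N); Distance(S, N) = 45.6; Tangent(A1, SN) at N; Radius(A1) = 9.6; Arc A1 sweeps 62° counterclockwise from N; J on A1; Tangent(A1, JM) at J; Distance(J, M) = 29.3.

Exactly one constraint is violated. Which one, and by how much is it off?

Distance(J, M) = 29.3 — off by 6.30.

S = (0.00, 0.00) ✓; S.y = 0.00, N.y = 0.00 ✓; |SN| = 45.60 ✓; ∠(HN, NS) = 90.00° ✓; |HN| = 9.600 ✓; bearing(H→J) − bearing(H→N) = 62.00° ✓; |HJ| = 9.600 ✓; ∠(HJ, JM) = 90.00° ✓; |JM| = 35.60 ✗.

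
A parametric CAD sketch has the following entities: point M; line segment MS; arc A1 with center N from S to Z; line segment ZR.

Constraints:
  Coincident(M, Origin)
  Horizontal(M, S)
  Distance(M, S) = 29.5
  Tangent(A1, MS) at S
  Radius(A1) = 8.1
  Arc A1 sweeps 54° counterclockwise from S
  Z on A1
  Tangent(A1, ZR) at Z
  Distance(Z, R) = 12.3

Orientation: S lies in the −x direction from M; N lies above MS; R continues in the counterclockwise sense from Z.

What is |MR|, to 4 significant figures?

20.58

M is at the origin; M and S share the same y with |MS| = 29.5 and S on the −x side, so S = (-29.50, 0.000). The tangent condition forces NS to be normal to MS, so N = S + (0, 8.1) = (-29.50, 8.100). On A1, S sits at bearing -90° from N; a 54° counterclockwise sweep puts Z at bearing -36°, so Z = N + 8.1·(cos -36°, sin -36°) = (-22.95, 3.339). Tangency of A1 to ZR means the radius NZ is perpendicular to ZR, so ZR runs along (−sin -36°, cos -36°); with |ZR| = 12.3, R = (-15.72, 13.29). Then |MR| = |R − M| = 20.58.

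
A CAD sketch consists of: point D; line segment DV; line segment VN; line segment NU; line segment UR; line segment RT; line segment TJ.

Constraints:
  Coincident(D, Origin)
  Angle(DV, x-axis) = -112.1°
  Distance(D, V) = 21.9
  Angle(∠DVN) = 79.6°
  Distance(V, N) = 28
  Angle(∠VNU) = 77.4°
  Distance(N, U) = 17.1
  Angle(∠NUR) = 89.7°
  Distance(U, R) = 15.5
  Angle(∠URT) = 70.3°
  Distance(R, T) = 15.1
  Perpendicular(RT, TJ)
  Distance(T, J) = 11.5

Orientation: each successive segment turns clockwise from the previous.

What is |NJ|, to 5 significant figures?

6.7791

D is at the origin; DV runs at -112.1° with length 21.9, so V = (-8.2393, -20.291). ∠DVN = 79.6° gives VN at 147.50° from the x-axis; with |VN| = 28.0, N = (-31.854, -5.2466). ∠VNU = 77.4° gives NU at 44.900° from the x-axis; with |NU| = 17.1, U = (-19.742, 6.8238). ∠NUR = 89.7° gives UR at -45.400° from the x-axis; with |UR| = 15.5, R = (-8.8583, -4.2126). ∠URT = 70.3° gives RT at -155.10° from the x-axis; with |RT| = 15.1, T = (-22.555, -10.570). The perpendicularity gives TJ at right angles to RT, so TJ runs at 114.90°; with |TJ| = 11.5, J = (-27.397, -0.13922). Then |NJ| = |J − N| = 6.7791.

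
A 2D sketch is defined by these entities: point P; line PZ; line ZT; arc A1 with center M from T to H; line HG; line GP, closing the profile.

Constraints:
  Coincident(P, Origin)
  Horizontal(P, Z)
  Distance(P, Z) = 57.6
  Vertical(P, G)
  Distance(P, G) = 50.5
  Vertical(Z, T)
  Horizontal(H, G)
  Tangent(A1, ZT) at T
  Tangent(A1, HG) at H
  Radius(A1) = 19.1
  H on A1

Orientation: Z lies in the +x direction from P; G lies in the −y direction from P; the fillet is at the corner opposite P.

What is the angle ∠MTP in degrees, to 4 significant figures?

28.60°

P is at the origin; P and Z share the same y with |PZ| = 57.6 and Z on the +x side, so Z = (57.60, 0.000). PG is vertical with |PG| = 50.5 and G on the −y side, so G = (0.000, -50.50). The virtual corner opposite P is at (57.60, -50.50). Tangency of A1 to ZT means the radius MT is perpendicular to ZT and tangency of A1 to HG means the radius MH is perpendicular to HG, with radius 19.1, so the center M sits 19.1 in from both sides at M = (38.50, -31.40). That places the tangent points at T = (57.60, -31.40) on ZT and H = (38.50, -50.50) on HG. Then cos ∠MTP = TM·TP / (|TM||TP|), giving 28.60°.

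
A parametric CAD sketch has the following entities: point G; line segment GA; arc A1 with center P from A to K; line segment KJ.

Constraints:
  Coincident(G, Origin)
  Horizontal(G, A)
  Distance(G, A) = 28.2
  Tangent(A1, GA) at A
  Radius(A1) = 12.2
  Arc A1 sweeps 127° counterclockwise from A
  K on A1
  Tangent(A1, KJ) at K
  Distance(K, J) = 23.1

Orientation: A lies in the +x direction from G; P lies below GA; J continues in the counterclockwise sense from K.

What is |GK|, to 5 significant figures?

26.880

A1 meets GA tangentially, so PA is at right angles to GA, so P = A + (0, -12.2) = (28.200, -12.200). On A1, A sits at bearing 90° from P; a 127° counterclockwise sweep puts K at bearing 217°, so K = P + 12.2·(cos 217°, sin 217°) = (18.457, -19.542). Then |GK| = |K − G| = 26.880.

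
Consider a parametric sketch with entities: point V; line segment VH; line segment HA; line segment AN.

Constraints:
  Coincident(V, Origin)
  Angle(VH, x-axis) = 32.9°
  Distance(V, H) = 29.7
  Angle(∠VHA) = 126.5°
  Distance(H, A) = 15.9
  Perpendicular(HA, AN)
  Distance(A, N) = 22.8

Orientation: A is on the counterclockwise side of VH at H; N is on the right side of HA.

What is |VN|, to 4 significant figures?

57.49

V is at the origin; VH runs at 32.9° with length 29.7, so H = 29.7·(cos 32.9°, sin 32.9°) = (24.94, 16.13). ∠VHA = 126.5°, so HA runs at 32.9° + (180° − 126.5°) = 86.40° from the x-axis; with |HA| = 15.9, A = H + 15.9·(cos 86.40°, sin 86.40°) = (25.94, 32.00). HA ⟂ AN; with |AN| = 22.8 on the right of HA, N = A + 22.8·(0.9980, -0.06279) = (48.69, 30.57). Then |VN| = |N − V| = 57.49.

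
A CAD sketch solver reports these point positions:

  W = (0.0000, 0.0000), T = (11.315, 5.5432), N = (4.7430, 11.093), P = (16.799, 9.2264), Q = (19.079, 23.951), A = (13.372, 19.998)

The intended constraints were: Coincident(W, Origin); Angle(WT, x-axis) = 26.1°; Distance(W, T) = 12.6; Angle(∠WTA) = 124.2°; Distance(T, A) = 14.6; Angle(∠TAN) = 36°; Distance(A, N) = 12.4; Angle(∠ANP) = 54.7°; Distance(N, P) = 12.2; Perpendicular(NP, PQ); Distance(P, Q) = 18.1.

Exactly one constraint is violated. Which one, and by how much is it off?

Distance(P, Q) = 18.1 — off by 3.20.

W = (0.00, 0.00) ✓; WT at 26.10° ✓; |WT| = 12.60 ✓; ∠WTA = 124.2° ✓; |TA| = 14.60 ✓; ∠TAN = 36.00° ✓; |AN| = 12.40 ✓; ∠ANP = 54.70° ✓; |NP| = 12.20 ✓; ∠(NP, PQ) = 90.00° ✓; |PQ| = 14.90 ✗.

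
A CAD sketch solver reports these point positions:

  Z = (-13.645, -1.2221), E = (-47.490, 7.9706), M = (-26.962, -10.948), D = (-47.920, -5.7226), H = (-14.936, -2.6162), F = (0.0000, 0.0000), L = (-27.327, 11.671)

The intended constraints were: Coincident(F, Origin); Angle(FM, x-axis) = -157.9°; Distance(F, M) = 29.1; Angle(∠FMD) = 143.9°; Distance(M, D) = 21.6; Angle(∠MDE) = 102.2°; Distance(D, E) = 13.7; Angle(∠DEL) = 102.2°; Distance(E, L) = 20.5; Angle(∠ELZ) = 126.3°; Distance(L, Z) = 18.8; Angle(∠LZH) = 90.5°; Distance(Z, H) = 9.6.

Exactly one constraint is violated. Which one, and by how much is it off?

Distance(Z, H) = 9.6 — off by 7.70.

F = (0.00, 0.00) ✓; FM at -157.9° ✓; |FM| = 29.10 ✓; ∠FMD = 143.9° ✓; |MD| = 21.60 ✓; ∠MDE = 102.2° ✓; |DE| = 13.70 ✓; ∠DEL = 102.2° ✓; |EL| = 20.50 ✓; ∠ELZ = 126.3° ✓; |LZ| = 18.80 ✓; ∠LZH = 90.50° ✓; |ZH| = 1.900 ✗.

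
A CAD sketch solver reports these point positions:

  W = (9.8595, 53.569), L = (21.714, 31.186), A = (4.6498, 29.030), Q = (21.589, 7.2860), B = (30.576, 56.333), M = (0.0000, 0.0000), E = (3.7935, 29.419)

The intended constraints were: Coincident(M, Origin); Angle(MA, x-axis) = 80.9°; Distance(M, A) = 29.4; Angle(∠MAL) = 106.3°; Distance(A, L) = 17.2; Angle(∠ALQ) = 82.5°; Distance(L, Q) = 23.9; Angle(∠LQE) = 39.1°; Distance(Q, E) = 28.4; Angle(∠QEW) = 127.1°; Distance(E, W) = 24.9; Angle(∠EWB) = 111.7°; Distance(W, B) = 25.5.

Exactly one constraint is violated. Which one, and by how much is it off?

Distance(W, B) = 25.5 — off by 4.60.

M = (0.00, 0.00) ✓; MA at 80.90° ✓; |MA| = 29.40 ✓; ∠MAL = 106.3° ✓; |AL| = 17.20 ✓; ∠ALQ = 82.50° ✓; |LQ| = 23.90 ✓; ∠LQE = 39.10° ✓; |QE| = 28.40 ✓; ∠QEW = 127.1° ✓; |EW| = 24.90 ✓; ∠EWB = 111.7° ✓; |WB| = 20.90 ✗.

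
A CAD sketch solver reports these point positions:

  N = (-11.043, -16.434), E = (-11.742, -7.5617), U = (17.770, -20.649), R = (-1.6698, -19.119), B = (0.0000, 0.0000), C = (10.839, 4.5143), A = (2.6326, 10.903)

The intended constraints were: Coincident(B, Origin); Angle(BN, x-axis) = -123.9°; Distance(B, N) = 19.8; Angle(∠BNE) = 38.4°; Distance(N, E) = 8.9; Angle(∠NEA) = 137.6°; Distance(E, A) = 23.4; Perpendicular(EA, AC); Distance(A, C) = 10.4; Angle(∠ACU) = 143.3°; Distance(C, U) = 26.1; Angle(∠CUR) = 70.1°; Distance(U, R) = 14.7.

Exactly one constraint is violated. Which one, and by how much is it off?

Distance(U, R) = 14.7 — off by 4.80.

B = (0.00, 0.00) ✓; BN at -123.9° ✓; |BN| = 19.80 ✓; ∠BNE = 38.40° ✓; |NE| = 8.900 ✓; ∠NEA = 137.6° ✓; |EA| = 23.40 ✓; ∠(EA, AC) = 90.00° ✓; |AC| = 10.40 ✓; ∠ACU = 143.3° ✓; |CU| = 26.10 ✓; ∠CUR = 70.10° ✓; |UR| = 19.50 ✗.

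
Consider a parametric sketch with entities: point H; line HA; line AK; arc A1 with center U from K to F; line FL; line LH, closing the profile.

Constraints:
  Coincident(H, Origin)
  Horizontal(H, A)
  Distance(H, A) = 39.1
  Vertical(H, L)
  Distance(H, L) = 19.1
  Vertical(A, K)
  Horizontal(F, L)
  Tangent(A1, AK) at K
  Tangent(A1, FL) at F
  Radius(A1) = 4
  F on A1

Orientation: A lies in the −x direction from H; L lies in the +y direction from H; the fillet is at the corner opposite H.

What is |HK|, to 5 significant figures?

41.914

H is at the origin; H and A share the same y with |HA| = 39.1 and A on the −x side, so A = (-39.100, 0.0000). H and L share the same x with |HL| = 19.1 and L on the +y side, so L = (0.0000, 19.100). The virtual corner opposite H is at (-39.100, 19.100). Tangency of A1 to AK means the radius UK is perpendicular to AK and the tangent condition forces UF to be normal to FL, with radius 4.0, so the center U sits 4.0 in from both sides at U = (-35.100, 15.100). That places the tangent points at K = (-39.100, 15.100) on AK and F = (-35.100, 19.100) on FL. Then |HK| = |K − H| = 41.914.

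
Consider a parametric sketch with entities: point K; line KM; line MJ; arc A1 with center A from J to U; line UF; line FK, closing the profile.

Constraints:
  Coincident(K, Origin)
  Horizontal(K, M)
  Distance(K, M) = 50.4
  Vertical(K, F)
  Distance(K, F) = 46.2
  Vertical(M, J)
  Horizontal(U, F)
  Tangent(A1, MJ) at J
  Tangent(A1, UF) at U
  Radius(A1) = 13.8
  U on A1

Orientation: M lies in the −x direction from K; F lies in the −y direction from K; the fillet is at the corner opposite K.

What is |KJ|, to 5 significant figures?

59.916

The virtual corner opposite K is at (-50.400, -46.200). The tangent condition forces AJ to be normal to MJ and tangency of A1 to UF means the radius AU is perpendicular to UF, with radius 13.8, so the center A sits 13.8 in from both sides at A = (-36.600, -32.400). That places the tangent points at J = (-50.400, -32.400) on MJ and U = (-36.600, -46.200) on UF. Then |KJ| = |J − K| = 59.916.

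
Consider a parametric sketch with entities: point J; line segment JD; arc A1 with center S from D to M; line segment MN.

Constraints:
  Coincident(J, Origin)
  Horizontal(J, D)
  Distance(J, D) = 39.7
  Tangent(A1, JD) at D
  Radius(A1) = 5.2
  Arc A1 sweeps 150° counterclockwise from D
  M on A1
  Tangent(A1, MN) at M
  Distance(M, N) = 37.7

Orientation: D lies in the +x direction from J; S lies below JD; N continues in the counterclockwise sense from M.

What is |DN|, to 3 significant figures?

41.5

J is at the origin; J and D share the same y with |JD| = 39.7 and D on the +x side, so D = (39.7, 0.00). Tangency of A1 to JD means the radius SD is perpendicular to JD, so S = D + (0, -5.2) = (39.7, -5.20). On A1, D sits at bearing 90° from S; a 150° counterclockwise sweep puts M at bearing 240°, so M = S + 5.2·(cos 240°, sin 240°) = (37.1, -9.70). The tangent condition forces SM to be normal to MN, so MN runs along (−sin 240°, cos 240°); with |MN| = 37.7, N = (69.7, -28.6). Then |DN| = |N − D| = 41.5.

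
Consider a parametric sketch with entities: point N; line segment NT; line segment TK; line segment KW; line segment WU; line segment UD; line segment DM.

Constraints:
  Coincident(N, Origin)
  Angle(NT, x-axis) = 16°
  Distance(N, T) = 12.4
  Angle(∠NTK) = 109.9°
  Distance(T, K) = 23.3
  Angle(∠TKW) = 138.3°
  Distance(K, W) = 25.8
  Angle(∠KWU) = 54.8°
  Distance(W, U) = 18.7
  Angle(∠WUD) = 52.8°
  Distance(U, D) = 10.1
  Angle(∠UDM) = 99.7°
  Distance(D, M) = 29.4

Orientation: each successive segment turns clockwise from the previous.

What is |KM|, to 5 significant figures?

38.889

N is at the origin; NT runs at 16.0° with length 12.4, so T = (11.920, 3.4179). ∠NTK = 109.9° gives TK at -54.100° from the x-axis; with |TK| = 23.3, K = (25.582, -15.456). ∠TKW = 138.3° gives KW at -95.800° from the x-axis; with |KW| = 25.8, W = (22.975, -41.124). ∠KWU = 54.8° gives WU at 139.00° from the x-axis; with |WU| = 18.7, U = (8.8618, -28.856). ∠WUD = 52.8° gives UD at 11.800° from the x-axis; with |UD| = 10.1, D = (18.748, -26.790). ∠UDM = 99.7° gives DM at -68.500° from the x-axis; with |DM| = 29.4, M = (29.523, -54.145). Then |KM| = |M − K| = 38.889.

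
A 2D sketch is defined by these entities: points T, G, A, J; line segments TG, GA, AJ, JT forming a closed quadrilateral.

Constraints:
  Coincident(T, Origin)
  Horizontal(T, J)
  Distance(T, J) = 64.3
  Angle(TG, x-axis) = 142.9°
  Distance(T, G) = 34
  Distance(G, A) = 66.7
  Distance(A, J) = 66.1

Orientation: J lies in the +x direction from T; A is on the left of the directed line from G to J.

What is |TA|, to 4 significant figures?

63.27

T is at the origin; T and J share the same y with |TJ| = 64.3 and J in +x, so J = (64.3, 0). TG runs at 142.9° with |TG| = 34.0, so G = (-27.12, 20.51). A is determined by |GA| = 66.7 and |AJ| = 66.1 together: it lies at the intersection of circle(G, 66.7) and circle(J, 66.1). With |GJ| = 93.69, the foot of the radical line on GJ is 47.27 from G and the perpendicular offset is √(66.7² − 47.27²) = 47.06. Taking the left-of-GJ solution: A = (29.31, 56.08).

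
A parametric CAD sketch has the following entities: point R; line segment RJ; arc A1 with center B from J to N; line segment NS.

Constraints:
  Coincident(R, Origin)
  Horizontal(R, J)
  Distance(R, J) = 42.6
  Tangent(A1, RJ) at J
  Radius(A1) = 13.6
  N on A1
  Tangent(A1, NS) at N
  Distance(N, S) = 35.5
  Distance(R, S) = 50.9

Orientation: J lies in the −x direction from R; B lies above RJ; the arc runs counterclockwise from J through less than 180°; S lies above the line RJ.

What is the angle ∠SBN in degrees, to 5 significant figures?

69.038°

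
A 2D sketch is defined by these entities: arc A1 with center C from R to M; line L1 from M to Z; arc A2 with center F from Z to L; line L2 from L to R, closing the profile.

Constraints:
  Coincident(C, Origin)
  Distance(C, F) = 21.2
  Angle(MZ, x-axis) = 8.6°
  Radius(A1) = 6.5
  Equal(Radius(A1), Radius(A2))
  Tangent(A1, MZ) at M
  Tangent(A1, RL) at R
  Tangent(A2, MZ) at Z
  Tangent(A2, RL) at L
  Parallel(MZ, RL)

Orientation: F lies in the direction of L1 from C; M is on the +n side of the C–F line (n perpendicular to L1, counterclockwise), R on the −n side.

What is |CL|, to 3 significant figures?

22.2

Tangency of A1 to both parallel lines with radius 6.5 puts M and R at C ± 6.5·n: M = (-0.972, 6.43), R = (0.972, -6.43). Equal radii place Z and L the same way about F: Z = F + 6.5·n = (20.0, 9.60), L = F − 6.5·n = (21.9, -3.26). Then |CL| = |L − C| = 22.2.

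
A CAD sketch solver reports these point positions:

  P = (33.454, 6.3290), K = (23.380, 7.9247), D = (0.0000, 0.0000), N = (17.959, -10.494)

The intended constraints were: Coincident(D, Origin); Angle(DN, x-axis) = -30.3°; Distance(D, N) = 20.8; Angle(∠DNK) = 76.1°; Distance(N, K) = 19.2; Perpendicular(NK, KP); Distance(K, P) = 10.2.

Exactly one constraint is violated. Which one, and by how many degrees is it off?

Perpendicular(NK, KP) — off by 7.40°.

D = (0.00, 0.00) ✓; DN at -30.30° ✓; |DN| = 20.80 ✓; ∠DNK = 76.10° ✓; |NK| = 19.20 ✓; ∠(NK, KP) = 82.60° ✗; |KP| = 10.20 ✓.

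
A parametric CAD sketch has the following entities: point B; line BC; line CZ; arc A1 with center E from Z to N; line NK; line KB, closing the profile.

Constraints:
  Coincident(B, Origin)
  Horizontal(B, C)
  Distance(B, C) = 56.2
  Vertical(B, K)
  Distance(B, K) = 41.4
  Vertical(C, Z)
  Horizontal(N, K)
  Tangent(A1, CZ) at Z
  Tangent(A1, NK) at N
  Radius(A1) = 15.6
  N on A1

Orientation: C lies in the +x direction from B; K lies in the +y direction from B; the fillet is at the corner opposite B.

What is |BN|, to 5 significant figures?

57.986

B is at the origin; BC is horizontal with |BC| = 56.2 and C on the +x side, so C = (56.200, 0.0000). B and K share the same x with |BK| = 41.4 and K on the +y side, so K = (0.0000, 41.400). The virtual corner opposite B is at (56.200, 41.400). A1 meets CZ tangentially, so EZ is at right angles to CZ and since A1 is tangent to NK there, EN ⟂ NK, with radius 15.6, so the center E sits 15.6 in from both sides at E = (40.600, 25.800). That places the tangent points at Z = (56.200, 25.800) on CZ and N = (40.600, 41.400) on NK. Then |BN| = |N − B| = 57.986.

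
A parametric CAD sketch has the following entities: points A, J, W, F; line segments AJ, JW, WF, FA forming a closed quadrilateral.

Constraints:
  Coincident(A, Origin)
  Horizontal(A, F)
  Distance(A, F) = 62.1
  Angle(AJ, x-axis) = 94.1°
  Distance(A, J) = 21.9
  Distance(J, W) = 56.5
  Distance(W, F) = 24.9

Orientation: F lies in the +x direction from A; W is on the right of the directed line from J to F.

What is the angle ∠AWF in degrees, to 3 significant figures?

126°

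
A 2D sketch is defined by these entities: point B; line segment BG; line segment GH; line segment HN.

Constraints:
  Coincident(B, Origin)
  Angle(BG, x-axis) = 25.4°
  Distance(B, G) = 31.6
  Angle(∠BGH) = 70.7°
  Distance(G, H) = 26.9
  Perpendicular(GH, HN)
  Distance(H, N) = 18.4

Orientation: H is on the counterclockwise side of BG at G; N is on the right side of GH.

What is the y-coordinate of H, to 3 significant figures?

32.7

B is at the origin; BG runs at 25.4° with length 31.6, so G = 31.6·(cos 25.4°, sin 25.4°) = (28.5, 13.6). ∠BGH = 70.7°, so GH runs at 25.4° + (180° − 70.7°) = 135° from the x-axis; with |GH| = 26.9, H = G + 26.9·(cos 135°, sin 135°) = (9.62, 32.7). So H.y = 32.7.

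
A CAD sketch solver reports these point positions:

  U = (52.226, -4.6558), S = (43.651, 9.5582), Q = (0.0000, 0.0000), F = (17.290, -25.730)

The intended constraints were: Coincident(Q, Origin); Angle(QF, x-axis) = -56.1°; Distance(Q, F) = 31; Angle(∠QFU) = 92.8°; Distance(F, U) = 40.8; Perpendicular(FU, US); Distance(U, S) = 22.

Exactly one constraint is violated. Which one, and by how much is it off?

Distance(U, S) = 22 — off by 5.40.

Q = (0.00, 0.00) ✓; QF at -56.10° ✓; |QF| = 31.00 ✓; ∠QFU = 92.80° ✓; |FU| = 40.80 ✓; ∠(FU, US) = 90.00° ✓; |US| = 16.60 ✗.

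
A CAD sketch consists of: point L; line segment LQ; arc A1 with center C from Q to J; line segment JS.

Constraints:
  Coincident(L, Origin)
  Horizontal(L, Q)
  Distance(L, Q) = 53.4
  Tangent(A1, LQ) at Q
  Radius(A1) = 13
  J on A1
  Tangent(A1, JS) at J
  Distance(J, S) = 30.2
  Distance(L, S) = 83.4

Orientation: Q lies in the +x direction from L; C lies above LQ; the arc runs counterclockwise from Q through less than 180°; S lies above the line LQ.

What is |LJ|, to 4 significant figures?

66.64

L is at the origin; LQ is horizontal with |LQ| = 53.4 and Q on the +x side, so Q = (53.40, 0.000). The tangent condition forces CQ to be normal to LQ, so C = Q + (0, 13) = (53.40, 13.00). Since CJ ⟂ JS (tangency), |CS| = √(13.0² + 30.2²) = 32.88 regardless of where J sits on A1. So S lies on both circle(L, 83.4) and circle(C, 32.88); the above-LQ intersection is S = (73.86, 38.74). J is the foot of the tangent from S: J = (65.95, 9.595).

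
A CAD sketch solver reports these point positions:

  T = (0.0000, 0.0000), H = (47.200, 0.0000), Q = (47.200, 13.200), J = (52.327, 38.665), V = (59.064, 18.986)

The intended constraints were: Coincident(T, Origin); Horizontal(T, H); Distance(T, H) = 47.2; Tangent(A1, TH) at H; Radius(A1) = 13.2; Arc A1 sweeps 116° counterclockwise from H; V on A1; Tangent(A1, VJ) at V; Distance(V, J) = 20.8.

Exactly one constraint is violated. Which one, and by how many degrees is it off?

Tangent(A1, VJ) at V — off by 7.10°.

T = (0.00, 0.00) ✓; T.y = 0.00, H.y = 0.00 ✓; |TH| = 47.20 ✓; ∠(QH, HT) = 90.00° ✓; |QH| = 13.20 ✓; bearing(Q→V) − bearing(Q→H) = 116.0° ✓; |QV| = 13.20 ✓; ∠(QV, VJ) = 97.10° ✗; |VJ| = 20.80 ✓.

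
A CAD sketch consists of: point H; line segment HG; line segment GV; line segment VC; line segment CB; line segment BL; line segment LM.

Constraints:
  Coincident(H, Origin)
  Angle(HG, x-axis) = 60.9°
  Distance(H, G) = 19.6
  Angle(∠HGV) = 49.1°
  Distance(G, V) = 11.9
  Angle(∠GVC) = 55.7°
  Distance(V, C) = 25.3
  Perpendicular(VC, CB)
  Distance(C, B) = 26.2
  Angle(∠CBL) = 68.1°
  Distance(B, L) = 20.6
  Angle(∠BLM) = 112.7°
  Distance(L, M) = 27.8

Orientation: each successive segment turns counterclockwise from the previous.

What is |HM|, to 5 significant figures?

5.9165

H is at the origin; HG runs at 60.9° with length 19.6, so G = (9.5322, 17.126). ∠HGV = 49.1° gives GV at -168.20° from the x-axis; with |GV| = 11.9, V = (-2.1163, 14.692). ∠GVC = 55.7° gives VC at -43.900° from the x-axis; with |VC| = 25.3, C = (16.114, -2.8506). VC is perpendicular to CB, so CB runs at 46.100°; with |CB| = 26.2, B = (34.281, 16.028). ∠CBL = 68.1° gives BL at 158.00° from the x-axis; with |BL| = 20.6, L = (15.181, 23.745). ∠BLM = 112.7° gives LM at -134.70° from the x-axis; with |LM| = 27.8, M = (-4.3736, 3.9845). Then |HM| = |M − H| = 5.9165.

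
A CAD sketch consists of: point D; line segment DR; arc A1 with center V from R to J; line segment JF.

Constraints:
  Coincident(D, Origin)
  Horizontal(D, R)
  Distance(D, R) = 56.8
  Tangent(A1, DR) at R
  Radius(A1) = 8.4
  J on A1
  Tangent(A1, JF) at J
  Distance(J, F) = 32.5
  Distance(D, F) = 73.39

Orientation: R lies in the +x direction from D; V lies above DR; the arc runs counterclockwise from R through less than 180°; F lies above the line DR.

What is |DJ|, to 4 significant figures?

65.82

Checks: |VJ| = 8.400 ✓; ∠(VJ, JF) = 90.00° ✓; |JF| = 32.50 ✓; |DF| = 73.39 ✓.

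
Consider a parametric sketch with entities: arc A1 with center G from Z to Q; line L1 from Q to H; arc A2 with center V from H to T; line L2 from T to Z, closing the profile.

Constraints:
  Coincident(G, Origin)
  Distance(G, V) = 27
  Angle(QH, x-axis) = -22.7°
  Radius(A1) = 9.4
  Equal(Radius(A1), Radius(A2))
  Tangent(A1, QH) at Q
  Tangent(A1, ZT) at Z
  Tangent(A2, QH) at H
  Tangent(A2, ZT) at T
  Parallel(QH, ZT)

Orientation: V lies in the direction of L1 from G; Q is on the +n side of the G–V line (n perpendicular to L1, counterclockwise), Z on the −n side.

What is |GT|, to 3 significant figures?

28.6

The slot axis is L1's direction at -22.7°, so u = (cos -22.7°, sin -22.7°) = (0.923, -0.386) and n = (−sin -22.7°, cos -22.7°) = (0.386, 0.923). G is at the origin and V lies 27.0 along u from G, so V = 27.0·u = (24.9, -10.4). Tangency of A1 to both parallel lines with radius 9.4 puts Q and Z at G ± 9.4·n: Q = (3.63, 8.67), Z = (-3.63, -8.67). Equal radii place H and T the same way about V: H = V + 9.4·n = (28.5, -1.75), T = V − 9.4·n = (21.3, -19.1). Then |GT| = |T − G| = 28.6.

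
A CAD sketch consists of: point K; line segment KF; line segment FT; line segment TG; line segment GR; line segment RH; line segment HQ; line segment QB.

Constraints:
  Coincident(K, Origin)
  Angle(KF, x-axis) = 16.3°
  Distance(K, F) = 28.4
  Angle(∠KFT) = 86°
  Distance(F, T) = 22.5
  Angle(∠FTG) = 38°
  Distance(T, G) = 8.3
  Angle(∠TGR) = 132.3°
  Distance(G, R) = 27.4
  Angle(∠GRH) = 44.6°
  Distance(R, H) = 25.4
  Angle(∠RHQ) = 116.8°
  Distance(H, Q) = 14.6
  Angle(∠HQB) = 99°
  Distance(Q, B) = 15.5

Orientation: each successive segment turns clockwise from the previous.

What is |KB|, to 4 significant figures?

25.98

∠RHQ = 116.8° gives HQ at -106.0° from the x-axis; with |HQ| = 14.6, Q = (39.04, -12.63). ∠HQB = 99.0° gives QB at 173.0° from the x-axis; with |QB| = 15.5, B = (23.65, -10.74). Then |KB| = |B − K| = 25.98.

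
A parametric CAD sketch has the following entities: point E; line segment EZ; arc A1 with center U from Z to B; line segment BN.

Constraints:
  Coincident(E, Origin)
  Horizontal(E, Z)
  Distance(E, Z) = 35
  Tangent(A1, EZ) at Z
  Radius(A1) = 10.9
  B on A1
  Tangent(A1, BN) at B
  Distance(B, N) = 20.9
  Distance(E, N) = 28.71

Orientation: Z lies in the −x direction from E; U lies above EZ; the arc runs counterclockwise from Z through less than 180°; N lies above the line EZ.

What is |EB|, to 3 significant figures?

26.0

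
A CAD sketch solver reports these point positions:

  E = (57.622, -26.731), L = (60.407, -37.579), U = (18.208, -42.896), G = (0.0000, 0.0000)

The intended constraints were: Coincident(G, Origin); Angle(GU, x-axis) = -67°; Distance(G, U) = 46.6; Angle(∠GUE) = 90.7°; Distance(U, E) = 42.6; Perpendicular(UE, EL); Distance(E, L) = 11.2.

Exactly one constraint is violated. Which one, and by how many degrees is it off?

Perpendicular(UE, EL) — off by 7.90°.

G = (0.00, 0.00) ✓; GU at -67.00° ✓; |GU| = 46.60 ✓; ∠GUE = 90.70° ✓; |UE| = 42.60 ✓; ∠(UE, EL) = 97.90° ✗; |EL| = 11.20 ✓.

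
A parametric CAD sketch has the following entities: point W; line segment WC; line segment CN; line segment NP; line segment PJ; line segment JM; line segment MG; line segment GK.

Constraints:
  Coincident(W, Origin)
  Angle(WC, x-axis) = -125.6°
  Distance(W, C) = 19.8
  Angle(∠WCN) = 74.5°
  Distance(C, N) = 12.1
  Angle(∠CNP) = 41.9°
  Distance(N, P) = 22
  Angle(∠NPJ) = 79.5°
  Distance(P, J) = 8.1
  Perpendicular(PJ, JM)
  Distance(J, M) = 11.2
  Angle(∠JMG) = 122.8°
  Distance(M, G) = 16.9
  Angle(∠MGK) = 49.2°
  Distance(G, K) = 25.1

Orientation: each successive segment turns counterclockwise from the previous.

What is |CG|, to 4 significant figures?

18.75

W is at the origin; WC runs at -125.6° with length 19.8, so C = (-11.53, -16.10). ∠WCN = 74.5° gives CN at -20.10° from the x-axis; with |CN| = 12.1, N = (-0.1630, -20.26). ∠CNP = 41.9° gives NP at 118.0° from the x-axis; with |NP| = 22.0, P = (-10.49, -0.8328). ∠NPJ = 79.5° gives PJ at -141.5° from the x-axis; with |PJ| = 8.1, J = (-16.83, -5.875). PJ is perpendicular to JM, so JM runs at -51.50°; with |JM| = 11.2, M = (-9.858, -14.64). ∠JMG = 122.8° gives MG at 5.700° from the x-axis; with |MG| = 16.9, G = (6.958, -12.96). Then |CG| = |G − C| = 18.75.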